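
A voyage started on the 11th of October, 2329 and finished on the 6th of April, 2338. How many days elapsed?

Day-of-year of October 11, 2329: 284.
Day-of-year of April 6, 2338: 96.
2329 has 365 days, so 365 − 284 = 81 days remain in 2329.
Full years 2330–2337: 6 common + 2 leap = 6×365 + 2×366 = 2922 days.
Total: 81 + 2922 + 96 = 3099 days.

3099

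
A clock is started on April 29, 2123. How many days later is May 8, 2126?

Day-of-year of April 29, 2123: 119.
Day-of-year of May 8, 2126: 128.
2123 has 365 days, so 365 − 119 = 246 days remain in 2123.
Full years: 2124: 366; 2125: 365. Sum = 731.
Total: 246 + 731 + 128 = 1105 days.

1105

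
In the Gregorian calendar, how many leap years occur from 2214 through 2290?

19

Years divisible by 4: 2216, 2220, …, 2288 — 19 in all.
No century exceptions apply. Count: 19.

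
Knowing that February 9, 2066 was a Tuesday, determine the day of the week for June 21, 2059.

Saturday

Count forward from the earlier date (June 21, 2059) to the later (February 9, 2066):
Day-of-year of June 21, 2059: 172.
Day-of-year of February 9, 2066: 40.
2059 has 365 days, so 365 − 172 = 193 days remain in 2059.
Full years: 2060: 366; 2061: 365; 2062: 365; 2063: 365; 2064: 366; 2065: 365. Sum = 2192.
Total: 193 + 2192 + 40 = 2425 days.
2425 mod 7 = 3, so 3 days before Tuesday is Saturday.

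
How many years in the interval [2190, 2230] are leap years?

Years divisible by 4 in [2190, 2230]: 2192, 2196, 2200, 2204, 2208, 2212, 2216, 2220, 2224, 2228.
Of these, 2200 is divisible by 100 but not 400, so not leap.
Leap years: 10 − 1 = 9.

9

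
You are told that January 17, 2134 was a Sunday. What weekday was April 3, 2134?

January 2134: 31 − 17 = 14 days remain.
Then February 2134 (28), March (31): 28 + 31 = 59 days.
April 1–3, 2134: 3 days.
Total: 14 + 59 + 3 = 76 days.
76 mod 7 = 6, so 6 days after Sunday is Saturday.

Saturday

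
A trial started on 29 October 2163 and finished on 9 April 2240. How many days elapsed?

27921

Day-of-year of October 29, 2163: 302.
Day-of-year of April 9, 2240: 100.
2163 has 365 days, so 365 − 302 = 63 days remain in 2163.
Full years 2164–2239: 58 common + 18 leap = 58×365 + 18×366 = 27758 days.
Total: 63 + 27758 + 100 = 27921 days.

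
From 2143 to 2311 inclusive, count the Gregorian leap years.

Years divisible by 4: 2144, 2148, …, 2308 — 42 in all.
Of these, 2200, 2300 are divisible by 100 but not 400, so not leap.
Leap years: 42 − 2 = 40.

40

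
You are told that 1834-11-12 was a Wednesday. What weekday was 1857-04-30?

Thursday

Day-of-year of November 12, 1834: 316.
Day-of-year of April 30, 1857: 120.
1834 has 365 days, so 365 − 316 = 49 days remain in 1834.
Full years 1835–1856: 16 common + 6 leap = 16×365 + 6×366 = 8036 days.
Total: 49 + 8036 + 120 = 8205 days.
8205 mod 7 = 1, so 1 day after Wednesday is Thursday.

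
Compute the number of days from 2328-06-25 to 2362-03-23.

12324

From June 25, 2328 to June 25, 2361: 33 years, of which 8 contain a Feb 29 — 25×365 + 8×366 = 12053 days.
June 2361: 30 − 25 = 5 days remain.
Then July (31), August (31), September (30), October (31), November (30), December (31), January (31), February 2362 (28): 31 + 31 + 30 + 31 + 30 + 31 + 31 + 28 = 243 days.
March 1–23, 2362: 23 days.
Residual: 271 days.
Total: 12324 days.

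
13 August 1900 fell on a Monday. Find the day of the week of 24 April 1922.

From August 13, 1900 to August 13, 1921: 21 years, of which 5 contain a Feb 29 — 16×365 + 5×366 = 7670 days.
August 1921: 31 − 13 = 18 days remain.
Then September (30), October (31), November (30), December (31), January (31), February 1922 (28), March (31): 30 + 31 + 30 + 31 + 31 + 28 + 31 = 212 days.
April 1–24, 1922: 24 days.
Residual: 254 days.
Total: 7924 days.
7924 is a multiple of 7, so 24 April 1922 falls on the same weekday: Monday.

Monday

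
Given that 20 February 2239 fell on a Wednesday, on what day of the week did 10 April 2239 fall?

Wednesday

February 2239: 28 − 20 = 8 days remain (2239 is not a leap year, so February has 28 days).
Then March (31): 31 days.
April 1–10, 2239: 10 days.
Total: 8 + 31 + 10 = 49 days.
49 is a multiple of 7, so 10 April 2239 falls on the same weekday: Wednesday.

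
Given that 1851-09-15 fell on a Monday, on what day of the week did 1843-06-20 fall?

Count forward from the earlier date (June 20, 1843) to the later (September 15, 1851):
From June 20, 1843 to June 20, 1851: 8 years, of which 2 contain a Feb 29 — 6×365 + 2×366 = 2922 days.
June 1851: 30 − 20 = 10 days remain.
Then July (31), August (31): 31 + 31 = 62 days.
September 1–15, 1851: 15 days.
Residual: 87 days.
Total: 3009 days.
3009 mod 7 = 6, so 6 days before Monday is Tuesday.

Tuesday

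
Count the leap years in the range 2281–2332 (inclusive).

12

Years divisible by 4: 2284, 2288, …, 2332 — 13 in all.
Of these, 2300 is divisible by 100 but not 400, so not leap.
Leap years: 13 − 1 = 12.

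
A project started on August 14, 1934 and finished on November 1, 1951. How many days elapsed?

6288

From August 14, 1934 to August 14, 1951: 17 years, of which 4 contain a Feb 29 — 13×365 + 4×366 = 6209 days.
August 1951: 31 − 14 = 17 days remain.
Then September (30), October (31): 30 + 31 = 61 days.
November 1, 1951: 1 day.
Residual: 79 days.
Total: 6288 days.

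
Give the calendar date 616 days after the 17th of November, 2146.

the 25th of July, 2148

Count 616 days after November 17, 2146:
November 2146: 30 − 17 = 13 days remain.
Then 19 full months totalling 578 days.
July 1–25, 2148: 25 days.
Total: 13 + 578 + 25 = 616 days.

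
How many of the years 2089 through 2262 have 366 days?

41

Years divisible by 4: 2092, 2096, …, 2260 — 43 in all.
Of these, 2100, 2200 are divisible by 100 but not 400, so not leap.
Leap years: 43 − 2 = 41.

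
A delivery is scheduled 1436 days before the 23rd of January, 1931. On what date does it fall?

the 17th of February, 1927

Count 1436 days before January 23, 1931:
Day-of-year of February 17, 1927: 48.
Day-of-year of January 23, 1931: 23.
1927 has 365 days, so 365 − 48 = 317 days remain in 1927.
Full years: 1928: 366; 1929: 365; 1930: 365. Sum = 1096.
Total: 317 + 1096 + 23 = 1436 days.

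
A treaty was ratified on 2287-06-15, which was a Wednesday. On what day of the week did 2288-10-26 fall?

Friday

June 2287: 30 − 15 = 15 days remain.
Then 15 full months totalling 458 days.
October 1–26, 2288: 26 days.
Total: 15 + 458 + 26 = 499 days.
499 mod 7 = 2, so 2 days after Wednesday is Friday.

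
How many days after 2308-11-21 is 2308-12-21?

November 2308: 30 − 21 = 9 days remain.
December 1–21, 2308: 21 days.
Total: 9 + 21 = 30 days.

30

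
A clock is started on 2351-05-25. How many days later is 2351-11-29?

188

May 2351: 31 − 25 = 6 days remain.
Then June (30), July (31), August (31), September (30), October (31): 30 + 31 + 31 + 30 + 31 = 153 days.
November 1–29, 2351: 29 days.
Total: 6 + 153 + 29 = 188 days.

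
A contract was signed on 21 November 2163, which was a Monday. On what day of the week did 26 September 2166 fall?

Friday

November 21, 2163 → November 21, 2164: 366 days (2164 is a leap year).
November 21, 2164 → November 21, 2165: 365 days.
November 2165: 30 − 21 = 9 days remain.
Then 9 full months totalling 274 days.
September 1–26, 2166: 26 days.
Residual: 309 days.
Total: 1040 days.
1040 mod 7 = 4, so 4 days after Monday is Friday.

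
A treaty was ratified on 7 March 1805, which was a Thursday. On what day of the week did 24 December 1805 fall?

Tuesday

March 1805: 31 − 7 = 24 days remain.
Then April (30), May (31), June (30), July (31), August (31), September (30), October (31), November (30): 30 + 31 + 30 + 31 + 31 + 30 + 31 + 30 = 244 days.
December 1–24, 1805: 24 days.
Total: 24 + 244 + 24 = 292 days.
292 mod 7 = 5, so 5 days after Thursday is Tuesday.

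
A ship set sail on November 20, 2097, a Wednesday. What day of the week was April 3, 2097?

Count forward from the earlier date (April 3, 2097) to the later (November 20, 2097):
April 2097: 30 − 3 = 27 days remain.
Then May (31), June (30), July (31), August (31), September (30), October (31): 31 + 30 + 31 + 31 + 30 + 31 = 184 days.
November 1–20, 2097: 20 days.
Total: 27 + 184 + 20 = 231 days.
231 is a multiple of 7, so April 3, 2097 falls on the same weekday: Wednesday.

Wednesday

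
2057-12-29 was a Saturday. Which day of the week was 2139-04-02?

Thursday

From December 29, 2057 to December 29, 2138: 81 years, of which 19 contain a Feb 29 — 62×365 + 19×366 = 29584 days.
(2100 is not a leap year (divisible by 100 but not 400).)
December 2138: 31 − 29 = 2 days remain.
Then January (31), February 2139 (28), March (31): 31 + 28 + 31 = 90 days.
April 1–2, 2139: 2 days.
Residual: 94 days.
Total: 29678 days.
29678 mod 7 = 5, so 5 days after Saturday is Thursday.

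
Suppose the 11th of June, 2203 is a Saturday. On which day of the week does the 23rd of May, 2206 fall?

Day-of-year of June 11, 2203: 162.
Day-of-year of May 23, 2206: 143.
2203 has 365 days, so 365 − 162 = 203 days remain in 2203.
Full years: 2204: 366; 2205: 365. Sum = 731.
Total: 203 + 731 + 143 = 1077 days.
1077 mod 7 = 6, so 6 days after Saturday is Friday.

Friday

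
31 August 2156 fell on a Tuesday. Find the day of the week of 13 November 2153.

Count forward from the earlier date (November 13, 2153) to the later (August 31, 2156):
Day-of-year of November 13, 2153: 317.
Day-of-year of August 31, 2156: 244.
2153 has 365 days, so 365 − 317 = 48 days remain in 2153.
Full years: 2154: 365; 2155: 365. Sum = 730.
Total: 48 + 730 + 244 = 1022 days.
1022 is a multiple of 7, so 13 November 2153 falls on the same weekday: Tuesday.

Tuesday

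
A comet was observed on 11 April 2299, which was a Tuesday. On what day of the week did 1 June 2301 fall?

Saturday

April 2299: 30 − 11 = 19 days remain.
Then 25 full months totalling 761 days.
June 1, 2301: 1 day.
Total: 19 + 761 + 1 = 781 days.
781 mod 7 = 4, so 4 days after Tuesday is Saturday.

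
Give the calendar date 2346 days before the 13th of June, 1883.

the 9th of January, 1877

Count 2346 days before June 13, 1883:
Day-of-year of January 9, 1877: 9.
Day-of-year of June 13, 1883: 164.
1877 has 365 days, so 365 − 9 = 356 days remain in 1877.
Full years: 1878: 365; 1879: 365; 1880: 366; 1881: 365; 1882: 365. Sum = 1826.
Total: 356 + 1826 + 164 = 2346 days.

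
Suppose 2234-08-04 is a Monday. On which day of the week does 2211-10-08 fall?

Tuesday

Count forward from the earlier date (October 8, 2211) to the later (August 4, 2234):
From October 8, 2211 to October 8, 2233: 22 years, of which 6 contain a Feb 29 — 16×365 + 6×366 = 8036 days.
October 2233: 31 − 8 = 23 days remain.
Then 9 full months totalling 273 days.
August 1–4, 2234: 4 days.
Residual: 300 days.
Total: 8336 days.
8336 mod 7 = 6, so 6 days before Monday is Tuesday.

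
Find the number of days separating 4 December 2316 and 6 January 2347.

10990

Day-of-year of December 4, 2316: 339.
Day-of-year of January 6, 2347: 6.
2316 has 366 days, so 366 − 339 = 27 days remain in 2316.
Full years 2317–2346: 23 common + 7 leap = 23×365 + 7×366 = 10957 days.
Total: 27 + 10957 + 6 = 10990 days.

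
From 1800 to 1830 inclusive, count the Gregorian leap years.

Years divisible by 4 in [1800, 1830]: 1800, 1804, 1808, 1812, 1816, 1820, 1824, 1828.
Of these, 1800 is divisible by 100 but not 400, so not leap.
Leap years: 8 − 1 = 7.

7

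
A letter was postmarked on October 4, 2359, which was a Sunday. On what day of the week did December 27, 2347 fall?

Count forward from the earlier date (December 27, 2347) to the later (October 4, 2359):
From December 27, 2347 to December 27, 2358: 11 years, of which 3 contain a Feb 29 — 8×365 + 3×366 = 4018 days.
December 2358: 31 − 27 = 4 days remain.
Then 9 full months totalling 273 days.
October 1–4, 2359: 4 days.
Residual: 281 days.
Total: 4299 days.
4299 mod 7 = 1, so 1 day before Sunday is Saturday.

Saturday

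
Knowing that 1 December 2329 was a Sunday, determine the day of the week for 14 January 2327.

Count forward from the earlier date (January 14, 2327) to the later (December 1, 2329):
January 14, 2327 → January 14, 2328: 365 days.
January 14, 2328 → January 14, 2329: 366 days (2328 is a leap year).
January 2329: 31 − 14 = 17 days remain.
Then 10 full months totalling 303 days.
December 1, 2329: 1 day.
Residual: 321 days.
Total: 1052 days.
1052 mod 7 = 2, so 2 days before Sunday is Friday.

Friday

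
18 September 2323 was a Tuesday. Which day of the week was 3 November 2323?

Saturday

September 2323: 30 − 18 = 12 days remain.
Then October (31): 31 days.
November 1–3, 2323: 3 days.
Total: 12 + 31 + 3 = 46 days.
46 mod 7 = 4, so 4 days after Tuesday is Saturday.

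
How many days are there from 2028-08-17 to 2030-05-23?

644

August 17, 2028 → August 17, 2029: 365 days.
August 2029: 31 − 17 = 14 days remain.
Then September (30), October (31), November (30), December (31), January (31), February 2030 (28), March (31), April (30): 30 + 31 + 30 + 31 + 31 + 28 + 31 + 30 = 242 days.
May 1–23, 2030: 23 days.
Residual: 279 days.
Total: 644 days.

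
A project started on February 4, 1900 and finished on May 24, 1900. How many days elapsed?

109

February 1900: 28 − 4 = 24 days remain (1900 is not a leap year (divisible by 100 but not 400), so February has 28 days).
Then March (31), April (30): 31 + 30 = 61 days.
May 1–24, 1900: 24 days.
Total: 24 + 61 + 24 = 109 days.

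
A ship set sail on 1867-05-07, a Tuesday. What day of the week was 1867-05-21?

Tuesday

Within May 1867: 21 − 7 = 14 days.
14 is a multiple of 7, so 1867-05-21 falls on the same weekday: Tuesday.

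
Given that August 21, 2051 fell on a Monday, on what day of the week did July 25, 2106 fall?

From August 21, 2051 to August 21, 2105: 54 years, of which 13 contain a Feb 29 — 41×365 + 13×366 = 19723 days.
(2100 is not a leap year (divisible by 100 but not 400).)
August 2105: 31 − 21 = 10 days remain.
Then 10 full months totalling 303 days.
July 1–25, 2106: 25 days.
Residual: 338 days.
Total: 20061 days.
20061 mod 7 = 6, so 6 days after Monday is Sunday.

Sunday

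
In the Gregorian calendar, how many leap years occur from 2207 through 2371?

40

Years divisible by 4: 2208, 2212, …, 2368 — 41 in all.
Of these, 2300 is divisible by 100 but not 400, so not leap.
Leap years: 41 − 1 = 40.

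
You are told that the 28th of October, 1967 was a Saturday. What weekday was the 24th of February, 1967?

Friday

Count forward from the earlier date (February 24, 1967) to the later (October 28, 1967):
February 1967: 28 − 24 = 4 days remain (1967 is not a leap year, so February has 28 days).
Then March (31), April (30), May (31), June (30), July (31), August (31), September (30): 31 + 30 + 31 + 30 + 31 + 31 + 30 = 214 days.
October 1–28, 1967: 28 days.
Total: 4 + 214 + 28 = 246 days.
246 mod 7 = 1, so 1 day before Saturday is Friday.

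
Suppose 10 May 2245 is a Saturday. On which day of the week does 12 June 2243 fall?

Monday

Count forward from the earlier date (June 12, 2243) to the later (May 10, 2245):
June 12, 2243 → June 12, 2244: 366 days (2244 is a leap year).
June 2244: 30 − 12 = 18 days remain.
Then 10 full months totalling 304 days.
May 1–10, 2245: 10 days.
Residual: 332 days.
Total: 698 days.
698 mod 7 = 5, so 5 days before Saturday is Monday.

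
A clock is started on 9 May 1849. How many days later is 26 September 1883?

12558

Day-of-year of May 9, 1849: 129.
Day-of-year of September 26, 1883: 269.
1849 has 365 days, so 365 − 129 = 236 days remain in 1849.
Full years 1850–1882: 25 common + 8 leap = 25×365 + 8×366 = 12053 days.
Total: 236 + 12053 + 269 = 12558 days.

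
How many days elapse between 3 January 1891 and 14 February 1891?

42

January 1891: 31 − 3 = 28 days remain.
February 1–14, 1891: 14 days (1891 is not a leap year).
Total: 28 + 14 = 42 days.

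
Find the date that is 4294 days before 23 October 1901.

19 January 1890

Count 4294 days before October 23, 1901:
From January 19, 1890 to January 19, 1901: 11 years, of which 2 contain a Feb 29 — 9×365 + 2×366 = 4017 days.
(1900 is not a leap year (divisible by 100 but not 400).)
January 1901: 31 − 19 = 12 days remain.
Then February 1901 (28), March (31), April (30), May (31), June (30), July (31), August (31), September (30): 28 + 31 + 30 + 31 + 30 + 31 + 31 + 30 = 242 days.
October 1–23, 1901: 23 days.
Residual: 277 days.
Total: 4294 days.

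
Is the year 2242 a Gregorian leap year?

2242 is not a leap year.

No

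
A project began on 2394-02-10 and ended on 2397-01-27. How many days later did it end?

February 10, 2394 → February 10, 2395: 365 days.
February 10, 2395 → February 10, 2396: 365 days.
February 2396: 29 − 10 = 19 days remain (2396 is a leap year, so February has 29 days).
Then 10 full months totalling 306 days.
January 1–27, 2397: 27 days.
Residual: 352 days.
Total: 1082 days.

1082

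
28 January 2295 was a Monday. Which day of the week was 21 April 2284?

Monday

Count forward from the earlier date (April 21, 2284) to the later (January 28, 2295):
From April 21, 2284 to April 21, 2294: 10 years, of which 2 contain a Feb 29 — 8×365 + 2×366 = 3652 days.
April 2294: 30 − 21 = 9 days remain.
Then May (31), June (30), July (31), August (31), September (30), October (31), November (30), December (31): 31 + 30 + 31 + 31 + 30 + 31 + 30 + 31 = 245 days.
January 1–28, 2295: 28 days.
Residual: 282 days.
Total: 3934 days.
3934 is a multiple of 7, so 21 April 2284 falls on the same weekday: Monday.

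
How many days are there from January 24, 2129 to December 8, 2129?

318

January 2129: 31 − 24 = 7 days remain.
Then 10 full months totalling 303 days.
December 1–8, 2129: 8 days.
Total: 7 + 303 + 8 = 318 days.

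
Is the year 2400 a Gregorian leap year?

2400 is a leap year (divisible by 400).

Yes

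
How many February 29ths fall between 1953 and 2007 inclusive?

13

Years divisible by 4: 1956, 1960, …, 2004 — 13 in all.
2000 is divisible by 400, so still leap.
No century exceptions apply. Count: 13.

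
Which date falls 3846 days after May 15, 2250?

November 24, 2260

Count 3846 days after May 15, 2250:
Day-of-year of May 15, 2250: 135.
Day-of-year of November 24, 2260: 329.
2250 has 365 days, so 365 − 135 = 230 days remain in 2250.
Full years 2251–2259: 7 common + 2 leap = 7×365 + 2×366 = 3287 days.
Total: 230 + 3287 + 329 = 3846 days.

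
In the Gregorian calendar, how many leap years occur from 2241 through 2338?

23

Years divisible by 4: 2244, 2248, …, 2336 — 24 in all.
Of these, 2300 is divisible by 100 but not 400, so not leap.
Leap years: 24 − 1 = 23.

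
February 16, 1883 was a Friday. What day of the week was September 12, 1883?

Wednesday

February 1883: 28 − 16 = 12 days remain (1883 is not a leap year, so February has 28 days).
Then March (31), April (30), May (31), June (30), July (31), August (31): 31 + 30 + 31 + 30 + 31 + 31 = 184 days.
September 1–12, 1883: 12 days.
Total: 12 + 184 + 12 = 208 days.
208 mod 7 = 5, so 5 days after Friday is Wednesday.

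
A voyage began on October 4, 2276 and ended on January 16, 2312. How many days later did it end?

12886

Day-of-year of October 4, 2276: 278.
Day-of-year of January 16, 2312: 16.
2276 has 366 days, so 366 − 278 = 88 days remain in 2276.
Full years 2277–2311: 28 common + 7 leap = 28×365 + 7×366 = 12782 days.
Total: 88 + 12782 + 16 = 12886 days.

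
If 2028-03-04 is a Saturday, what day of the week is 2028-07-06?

Thursday

March 2028: 31 − 4 = 27 days remain.
Then April (30), May (31), June (30): 30 + 31 + 30 = 91 days.
July 1–6, 2028: 6 days.
Total: 27 + 91 + 6 = 124 days.
124 mod 7 = 5, so 5 days after Saturday is Thursday.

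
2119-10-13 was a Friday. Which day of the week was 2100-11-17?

Wednesday

Count forward from the earlier date (November 17, 2100) to the later (October 13, 2119):
Day-of-year of November 17, 2100: 321.
Day-of-year of October 13, 2119: 286.
2100 has 365 days, so 365 − 321 = 44 days remain in 2100.
Full years 2101–2118: 14 common + 4 leap = 14×365 + 4×366 = 6574 days.
Total: 44 + 6574 + 286 = 6904 days.
6904 mod 7 = 2, so 2 days before Friday is Wednesday.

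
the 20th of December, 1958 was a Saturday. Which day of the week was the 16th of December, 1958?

Tuesday

Count forward from the earlier date (December 16, 1958) to the later (December 20, 1958):
Within December 1958: 20 − 16 = 4 days.
4 mod 7 = 4, so 4 days before Saturday is Tuesday.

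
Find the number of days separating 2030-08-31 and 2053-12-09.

From August 31, 2030 to August 31, 2053: 23 years, of which 6 contain a Feb 29 — 17×365 + 6×366 = 8401 days.
August 2053: 31 − 31 = 0 days remain.
Then September (30), October (31), November (30): 30 + 31 + 30 = 91 days.
December 1–9, 2053: 9 days.
Residual: 100 days.
Total: 8501 days.

8501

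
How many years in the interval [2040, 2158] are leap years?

29

Years divisible by 4: 2040, 2044, …, 2156 — 30 in all.
Of these, 2100 is divisible by 100 but not 400, so not leap.
Leap years: 30 − 1 = 29.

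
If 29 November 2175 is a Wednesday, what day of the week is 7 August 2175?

Monday

Count forward from the earlier date (August 7, 2175) to the later (November 29, 2175):
August 2175: 31 − 7 = 24 days remain.
Then September (30), October (31): 30 + 31 = 61 days.
November 1–29, 2175: 29 days.
Total: 24 + 61 + 29 = 114 days.
114 mod 7 = 2, so 2 days before Wednesday is Monday.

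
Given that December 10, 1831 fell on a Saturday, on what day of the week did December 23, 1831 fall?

Within December 1831: 23 − 10 = 13 days.
13 mod 7 = 6, so 6 days after Saturday is Friday.

Friday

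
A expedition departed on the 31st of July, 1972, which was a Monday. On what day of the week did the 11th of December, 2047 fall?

Wednesday

From July 31, 1972 to July 31, 2047: 75 years, of which 18 contain a Feb 29 — 57×365 + 18×366 = 27393 days.
(2000 is a leap year (divisible by 400).)
July 2047: 31 − 31 = 0 days remain.
Then August (31), September (30), October (31), November (30): 31 + 30 + 31 + 30 = 122 days.
December 1–11, 2047: 11 days.
Residual: 133 days.
Total: 27526 days.
27526 mod 7 = 2, so 2 days after Monday is Wednesday.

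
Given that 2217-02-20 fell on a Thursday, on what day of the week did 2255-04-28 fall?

Saturday

From February 20, 2217 to February 20, 2255: 38 years, of which 9 contain a Feb 29 — 29×365 + 9×366 = 13879 days.
February 2255: 28 − 20 = 8 days remain (2255 is not a leap year, so February has 28 days).
Then March (31): 31 days.
April 1–28, 2255: 28 days.
Residual: 67 days.
Total: 13946 days.
13946 mod 7 = 2, so 2 days after Thursday is Saturday.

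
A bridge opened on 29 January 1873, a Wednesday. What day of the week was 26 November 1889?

Day-of-year of January 29, 1873: 29.
Day-of-year of November 26, 1889: 330.
1873 has 365 days, so 365 − 29 = 336 days remain in 1873.
Full years 1874–1888: 11 common + 4 leap = 11×365 + 4×366 = 5479 days.
Total: 336 + 5479 + 330 = 6145 days.
6145 mod 7 = 6, so 6 days after Wednesday is Tuesday.

Tuesday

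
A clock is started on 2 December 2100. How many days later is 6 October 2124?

8709

From December 2, 2100 to December 2, 2123: 23 years, of which 5 contain a Feb 29 — 18×365 + 5×366 = 8400 days.
December 2123: 31 − 2 = 29 days remain.
Then 9 full months totalling 274 days.
October 1–6, 2124: 6 days.
Residual: 309 days.
Total: 8709 days.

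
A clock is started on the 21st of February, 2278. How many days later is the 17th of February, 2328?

18257

Day-of-year of February 21, 2278: 52.
Day-of-year of February 17, 2328: 48.
2278 has 365 days, so 365 − 52 = 313 days remain in 2278.
Full years 2279–2327: 38 common + 11 leap = 38×365 + 11×366 = 17896 days.
Total: 313 + 17896 + 48 = 18257 days.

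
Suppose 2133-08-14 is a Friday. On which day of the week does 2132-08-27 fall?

Wednesday

Count forward from the earlier date (August 27, 2132) to the later (August 14, 2133):
Day-of-year of August 27, 2132: 240.
Day-of-year of August 14, 2133: 226.
2132 has 366 days, so 366 − 240 = 126 days remain in 2132.
Total: 126 + 226 = 352 days.
352 mod 7 = 2, so 2 days before Friday is Wednesday.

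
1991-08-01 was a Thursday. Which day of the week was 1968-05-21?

Count forward from the earlier date (May 21, 1968) to the later (August 1, 1991):
Day-of-year of May 21, 1968: 142.
Day-of-year of August 1, 1991: 213.
1968 has 366 days, so 366 − 142 = 224 days remain in 1968.
Full years 1969–1990: 17 common + 5 leap = 17×365 + 5×366 = 8035 days.
Total: 224 + 8035 + 213 = 8472 days.
8472 mod 7 = 2, so 2 days before Thursday is Tuesday.

Tuesday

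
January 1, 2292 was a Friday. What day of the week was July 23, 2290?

Wednesday

Count forward from the earlier date (July 23, 2290) to the later (January 1, 2292):
Day-of-year of July 23, 2290: 204.
Day-of-year of January 1, 2292: 1.
2290 has 365 days, so 365 − 204 = 161 days remain in 2290.
Full years: 2291: 365. Sum = 365.
Total: 161 + 365 + 1 = 527 days.
527 mod 7 = 2, so 2 days before Friday is Wednesday.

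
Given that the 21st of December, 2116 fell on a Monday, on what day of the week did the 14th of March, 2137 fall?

Thursday

From December 21, 2116 to December 21, 2136: 20 years, of which 5 contain a Feb 29 — 15×365 + 5×366 = 7305 days.
December 2136: 31 − 21 = 10 days remain.
Then January (31), February 2137 (28): 31 + 28 = 59 days.
March 1–14, 2137: 14 days.
Residual: 83 days.
Total: 7388 days.
7388 mod 7 = 3, so 3 days after Monday is Thursday.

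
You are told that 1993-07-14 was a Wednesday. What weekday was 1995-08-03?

July 14, 1993 → July 14, 1994: 365 days.
July 14, 1994 → July 14, 1995: 365 days.
July 1995: 31 − 14 = 17 days remain.
August 1–3, 1995: 3 days.
Residual: 20 days.
Total: 750 days.
750 mod 7 = 1, so 1 day after Wednesday is Thursday.

Thursday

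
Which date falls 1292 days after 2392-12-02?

2396-06-16

Count 1292 days after December 2, 2392:
Day-of-year of December 2, 2392: 337.
Day-of-year of June 16, 2396: 168.
2392 has 366 days, so 366 − 337 = 29 days remain in 2392.
Full years: 2393: 365; 2394: 365; 2395: 365. Sum = 1095.
Total: 29 + 1095 + 168 = 1292 days.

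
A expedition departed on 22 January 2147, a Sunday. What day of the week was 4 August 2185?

Thursday

Day-of-year of January 22, 2147: 22.
Day-of-year of August 4, 2185: 216.
2147 has 365 days, so 365 − 22 = 343 days remain in 2147.
Full years 2148–2184: 27 common + 10 leap = 27×365 + 10×366 = 13515 days.
Total: 343 + 13515 + 216 = 14074 days.
14074 mod 7 = 4, so 4 days after Sunday is Thursday.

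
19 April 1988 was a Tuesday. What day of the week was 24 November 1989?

Day-of-year of April 19, 1988: 110.
Day-of-year of November 24, 1989: 328.
1988 has 366 days, so 366 − 110 = 256 days remain in 1988.
Total: 256 + 328 = 584 days.
584 mod 7 = 3, so 3 days after Tuesday is Friday.

Friday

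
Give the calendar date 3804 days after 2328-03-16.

2338-08-15

Count 3804 days after March 16, 2328:
From March 16, 2328 to March 16, 2338: 10 years, of which 2 contain a Feb 29 — 8×365 + 2×366 = 3652 days.
March 2338: 31 − 16 = 15 days remain.
Then April (30), May (31), June (30), July (31): 30 + 31 + 30 + 31 = 122 days.
August 1–15, 2338: 15 days.
Residual: 152 days.
Total: 3804 days.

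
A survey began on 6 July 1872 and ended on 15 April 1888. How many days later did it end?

From July 6, 1872 to July 6, 1887: 15 years, of which 3 contain a Feb 29 — 12×365 + 3×366 = 5478 days.
July 1887: 31 − 6 = 25 days remain.
Then August (31), September (30), October (31), November (30), December (31), January (31), February 1888 (29), March (31): 31 + 30 + 31 + 30 + 31 + 31 + 29 + 31 = 244 days.
April 1–15, 1888: 15 days.
Residual: 284 days.
Total: 5762 days.

5762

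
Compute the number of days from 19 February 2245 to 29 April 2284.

14314

From February 19, 2245 to February 19, 2284: 39 years, of which 9 contain a Feb 29 — 30×365 + 9×366 = 14244 days.
February 2284: 29 − 19 = 10 days remain (2284 is a leap year, so February has 29 days).
Then March (31): 31 days.
April 1–29, 2284: 29 days.
Residual: 70 days.
Total: 14314 days.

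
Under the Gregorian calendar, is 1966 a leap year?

No

1966 is not a leap year.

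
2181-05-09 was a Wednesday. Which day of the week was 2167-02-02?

Monday

Count forward from the earlier date (February 2, 2167) to the later (May 9, 2181):
Day-of-year of February 2, 2167: 33.
Day-of-year of May 9, 2181: 129.
2167 has 365 days, so 365 − 33 = 332 days remain in 2167.
Full years 2168–2180: 9 common + 4 leap = 9×365 + 4×366 = 4749 days.
Total: 332 + 4749 + 129 = 5210 days.
5210 mod 7 = 2, so 2 days before Wednesday is Monday.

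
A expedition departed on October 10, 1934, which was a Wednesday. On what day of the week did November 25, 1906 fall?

Count forward from the earlier date (November 25, 1906) to the later (October 10, 1934):
From November 25, 1906 to November 25, 1933: 27 years, of which 7 contain a Feb 29 — 20×365 + 7×366 = 9862 days.
November 1933: 30 − 25 = 5 days remain.
Then 10 full months totalling 304 days.
October 1–10, 1934: 10 days.
Residual: 319 days.
Total: 10181 days.
10181 mod 7 = 3, so 3 days before Wednesday is Sunday.

Sunday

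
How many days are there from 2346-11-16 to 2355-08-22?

Day-of-year of November 16, 2346: 320.
Day-of-year of August 22, 2355: 234.
2346 has 365 days, so 365 − 320 = 45 days remain in 2346.
Full years 2347–2354: 6 common + 2 leap = 6×365 + 2×366 = 2922 days.
Total: 45 + 2922 + 234 = 3201 days.

3201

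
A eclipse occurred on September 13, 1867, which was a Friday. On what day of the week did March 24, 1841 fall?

Count forward from the earlier date (March 24, 1841) to the later (September 13, 1867):
Day-of-year of March 24, 1841: 83.
Day-of-year of September 13, 1867: 256.
1841 has 365 days, so 365 − 83 = 282 days remain in 1841.
Full years 1842–1866: 19 common + 6 leap = 19×365 + 6×366 = 9131 days.
Total: 282 + 9131 + 256 = 9669 days.
9669 mod 7 = 2, so 2 days before Friday is Wednesday.

Wednesday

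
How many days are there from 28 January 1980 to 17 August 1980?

202

January 1980: 31 − 28 = 3 days remain.
Then February 1980 (29), March (31), April (30), May (31), June (30), July (31): 29 + 31 + 30 + 31 + 30 + 31 = 182 days.
August 1–17, 1980: 17 days.
Total: 3 + 182 + 17 = 202 days.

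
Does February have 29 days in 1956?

1956 is a leap year.

Yes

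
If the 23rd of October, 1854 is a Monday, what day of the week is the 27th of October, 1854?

Within October 1854: 27 − 23 = 4 days.
4 mod 7 = 4, so 4 days after Monday is Friday.

Friday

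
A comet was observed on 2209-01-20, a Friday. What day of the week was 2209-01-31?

Within January 2209: 31 − 20 = 11 days.
11 mod 7 = 4, so 4 days after Friday is Tuesday.

Tuesday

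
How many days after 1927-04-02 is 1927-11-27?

April 1927: 30 − 2 = 28 days remain.
Then May (31), June (30), July (31), August (31), September (30), October (31): 31 + 30 + 31 + 31 + 30 + 31 = 184 days.
November 1–27, 1927: 27 days.
Total: 28 + 184 + 27 = 239 days.

239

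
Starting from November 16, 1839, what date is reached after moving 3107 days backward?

May 15, 1831

Count 3107 days before November 16, 1839:
Day-of-year of May 15, 1831: 135.
Day-of-year of November 16, 1839: 320.
1831 has 365 days, so 365 − 135 = 230 days remain in 1831.
Full years 1832–1838: 5 common + 2 leap = 5×365 + 2×366 = 2557 days.
Total: 230 + 2557 + 320 = 3107 days.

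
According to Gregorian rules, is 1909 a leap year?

1909 is not a leap year.

No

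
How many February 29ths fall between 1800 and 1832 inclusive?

8

Years divisible by 4 in [1800, 1832]: 1800, 1804, 1808, 1812, 1816, 1820, 1824, 1828, 1832.
Of these, 1800 is divisible by 100 but not 400, so not leap.
Leap years: 9 − 1 = 8.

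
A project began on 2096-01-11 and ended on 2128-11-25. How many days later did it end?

Day-of-year of January 11, 2096: 11.
Day-of-year of November 25, 2128: 330.
2096 has 366 days, so 366 − 11 = 355 days remain in 2096.
Full years 2097–2127: 25 common + 6 leap = 25×365 + 6×366 = 11321 days.
Total: 355 + 11321 + 330 = 12006 days.

12006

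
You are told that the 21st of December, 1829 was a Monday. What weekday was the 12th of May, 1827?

Count forward from the earlier date (May 12, 1827) to the later (December 21, 1829):
May 1827: 31 − 12 = 19 days remain.
Then 30 full months totalling 914 days.
December 1–21, 1829: 21 days.
Total: 19 + 914 + 21 = 954 days.
954 mod 7 = 2, so 2 days before Monday is Saturday.

Saturday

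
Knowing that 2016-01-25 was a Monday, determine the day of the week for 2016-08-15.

Monday

January 2016: 31 − 25 = 6 days remain.
Then February 2016 (29), March (31), April (30), May (31), June (30), July (31): 29 + 31 + 30 + 31 + 30 + 31 = 182 days.
August 1–15, 2016: 15 days.
Total: 6 + 182 + 15 = 203 days.
203 is a multiple of 7, so 2016-08-15 falls on the same weekday: Monday.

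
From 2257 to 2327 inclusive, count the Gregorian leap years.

16

Years divisible by 4: 2260, 2264, …, 2324 — 17 in all.
Of these, 2300 is divisible by 100 but not 400, so not leap.
Leap years: 17 − 1 = 16.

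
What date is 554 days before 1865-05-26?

1863-11-19

Count 554 days before May 26, 1865:
November 19, 1863 → November 19, 1864: 366 days (1864 is a leap year).
November 1864: 30 − 19 = 11 days remain.
Then December (31), January (31), February 1865 (28), March (31), April (30): 31 + 31 + 28 + 31 + 30 = 151 days.
May 1–26, 1865: 26 days.
Residual: 188 days.
Total: 554 days.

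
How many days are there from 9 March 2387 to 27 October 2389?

Day-of-year of March 9, 2387: 68.
Day-of-year of October 27, 2389: 300.
2387 has 365 days, so 365 − 68 = 297 days remain in 2387.
Full years: 2388: 366. Sum = 366.
Total: 297 + 366 + 300 = 963 days.

963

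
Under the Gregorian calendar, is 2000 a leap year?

Yes

2000 is a leap year (divisible by 400).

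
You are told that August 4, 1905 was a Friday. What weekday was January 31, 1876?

Count forward from the earlier date (January 31, 1876) to the later (August 4, 1905):
Day-of-year of January 31, 1876: 31.
Day-of-year of August 4, 1905: 216.
1876 has 366 days, so 366 − 31 = 335 days remain in 1876.
Full years 1877–1904: 22 common + 6 leap = 22×365 + 6×366 = 10226 days.
Total: 335 + 10226 + 216 = 10777 days.
10777 mod 7 = 4, so 4 days before Friday is Monday.

Monday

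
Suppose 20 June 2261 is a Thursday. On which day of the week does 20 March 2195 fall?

Friday

Count forward from the earlier date (March 20, 2195) to the later (June 20, 2261):
From March 20, 2195 to March 20, 2261: 66 years, of which 16 contain a Feb 29 — 50×365 + 16×366 = 24106 days.
(2200 is not a leap year (divisible by 100 but not 400).)
March 2261: 31 − 20 = 11 days remain.
Then April (30), May (31): 30 + 31 = 61 days.
June 1–20, 2261: 20 days.
Residual: 92 days.
Total: 24198 days.
24198 mod 7 = 6, so 6 days before Thursday is Friday.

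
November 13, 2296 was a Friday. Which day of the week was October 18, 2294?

Count forward from the earlier date (October 18, 2294) to the later (November 13, 2296):
October 18, 2294 → October 18, 2295: 365 days.
October 18, 2295 → October 18, 2296: 366 days (2296 is a leap year).
October 2296: 31 − 18 = 13 days remain.
November 1–13, 2296: 13 days.
Residual: 26 days.
Total: 757 days.
757 mod 7 = 1, so 1 day before Friday is Thursday.

Thursday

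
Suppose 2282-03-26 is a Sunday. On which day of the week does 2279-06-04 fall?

Wednesday

Count forward from the earlier date (June 4, 2279) to the later (March 26, 2282):
Day-of-year of June 4, 2279: 155.
Day-of-year of March 26, 2282: 85.
2279 has 365 days, so 365 − 155 = 210 days remain in 2279.
Full years: 2280: 366; 2281: 365. Sum = 731.
Total: 210 + 731 + 85 = 1026 days.
1026 mod 7 = 4, so 4 days before Sunday is Wednesday.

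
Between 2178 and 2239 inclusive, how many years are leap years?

14

Years divisible by 4: 2180, 2184, …, 2236 — 15 in all.
Of these, 2200 is divisible by 100 but not 400, so not leap.
Leap years: 15 − 1 = 14.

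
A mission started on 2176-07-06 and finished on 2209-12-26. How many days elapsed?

12225

From July 6, 2176 to July 6, 2209: 33 years, of which 7 contain a Feb 29 — 26×365 + 7×366 = 12052 days.
(2200 is not a leap year (divisible by 100 but not 400).)
July 2209: 31 − 6 = 25 days remain.
Then August (31), September (30), October (31), November (30): 31 + 30 + 31 + 30 = 122 days.
December 1–26, 2209: 26 days.
Residual: 173 days.
Total: 12225 days.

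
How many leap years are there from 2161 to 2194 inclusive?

8

Years divisible by 4 in [2161, 2194]: 2164, 2168, 2172, 2176, 2180, 2184, 2188, 2192.
No century exceptions apply. Count: 8.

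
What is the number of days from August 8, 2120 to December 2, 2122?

846

August 8, 2120 → August 8, 2121: 365 days.
August 8, 2121 → August 8, 2122: 365 days.
August 2122: 31 − 8 = 23 days remain.
Then September (30), October (31), November (30): 30 + 31 + 30 = 91 days.
December 1–2, 2122: 2 days.
Residual: 116 days.
Total: 846 days.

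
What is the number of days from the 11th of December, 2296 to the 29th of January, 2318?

7718

From December 11, 2296 to December 11, 2317: 21 years, of which 4 contain a Feb 29 — 17×365 + 4×366 = 7669 days.
(2300 is not a leap year (divisible by 100 but not 400).)
December 2317: 31 − 11 = 20 days remain.
January 1–29, 2318: 29 days.
Residual: 49 days.
Total: 7718 days.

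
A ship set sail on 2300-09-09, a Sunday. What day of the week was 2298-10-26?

Wednesday

Count forward from the earlier date (October 26, 2298) to the later (September 9, 2300):
October 26, 2298 → October 26, 2299: 365 days.
October 2299: 31 − 26 = 5 days remain.
Then 10 full months totalling 304 days.
September 1–9, 2300: 9 days.
Residual: 318 days.
Total: 683 days.
683 mod 7 = 4, so 4 days before Sunday is Wednesday.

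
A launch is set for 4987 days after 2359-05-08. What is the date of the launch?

2373-01-01

Count 4987 days after May 8, 2359:
From May 8, 2359 to May 8, 2372: 13 years, of which 4 contain a Feb 29 — 9×365 + 4×366 = 4749 days.
May 2372: 31 − 8 = 23 days remain.
Then June (30), July (31), August (31), September (30), October (31), November (30), December (31): 30 + 31 + 31 + 30 + 31 + 30 + 31 = 214 days.
January 1, 2373: 1 day.
Residual: 238 days.
Total: 4987 days.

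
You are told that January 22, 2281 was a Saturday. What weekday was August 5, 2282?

Saturday

January 2281: 31 − 22 = 9 days remain.
Then 18 full months totalling 546 days.
August 1–5, 2282: 5 days.
Total: 9 + 546 + 5 = 560 days.
560 is a multiple of 7, so August 5, 2282 falls on the same weekday: Saturday.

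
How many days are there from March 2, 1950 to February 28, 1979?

Day-of-year of March 2, 1950: 61.
Day-of-year of February 28, 1979: 59.
1950 has 365 days, so 365 − 61 = 304 days remain in 1950.
Full years 1951–1978: 21 common + 7 leap = 21×365 + 7×366 = 10227 days.
Total: 304 + 10227 + 59 = 10590 days.

10590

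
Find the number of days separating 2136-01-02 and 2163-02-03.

9894

From January 2, 2136 to January 2, 2163: 27 years, of which 7 contain a Feb 29 — 20×365 + 7×366 = 9862 days.
January 2163: 31 − 2 = 29 days remain.
February 1–3, 2163: 3 days (2163 is not a leap year).
Residual: 32 days.
Total: 9894 days.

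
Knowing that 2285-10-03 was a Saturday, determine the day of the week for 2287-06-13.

Monday

October 3, 2285 → October 3, 2286: 365 days.
October 2286: 31 − 3 = 28 days remain.
Then November (30), December (31), January (31), February 2287 (28), March (31), April (30), May (31): 30 + 31 + 31 + 28 + 31 + 30 + 31 = 212 days.
June 1–13, 2287: 13 days.
Residual: 253 days.
Total: 618 days.
618 mod 7 = 2, so 2 days after Saturday is Monday.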